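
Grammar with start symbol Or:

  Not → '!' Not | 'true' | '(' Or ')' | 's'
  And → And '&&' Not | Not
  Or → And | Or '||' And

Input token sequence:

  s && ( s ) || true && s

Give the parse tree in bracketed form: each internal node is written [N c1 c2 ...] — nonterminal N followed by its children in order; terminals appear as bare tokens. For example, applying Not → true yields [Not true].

[Or [Or [And [And [Not s]] && [Not ( [Or [And [Not s]]] )]]] || [And [And [Not true]] && [Not s]]]

Or
Or || And
And || And
And && Not || And
Not && Not || And
s && Not || And
s && ( Or ) || And
s && ( And ) || And
s && ( Not ) || And
s && ( s ) || And
s && ( s ) || And && Not
s && ( s ) || Not && Not
s && ( s ) || true && Not
s && ( s ) || true && s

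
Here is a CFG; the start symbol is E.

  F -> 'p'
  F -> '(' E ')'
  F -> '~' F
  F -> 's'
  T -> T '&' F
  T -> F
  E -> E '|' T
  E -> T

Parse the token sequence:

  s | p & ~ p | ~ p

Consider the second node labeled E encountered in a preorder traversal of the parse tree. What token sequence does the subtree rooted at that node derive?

[E [E [E [T [F s]]] | [T [T [F p]] & [F ~ [F p]]]] | [T [F ~ [F p]]]]

s | p & ~ p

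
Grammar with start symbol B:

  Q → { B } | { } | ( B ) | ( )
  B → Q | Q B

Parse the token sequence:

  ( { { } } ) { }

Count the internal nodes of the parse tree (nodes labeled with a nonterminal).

8

[B [Q ( [B [Q { [B [Q { }]] }]] )] [B [Q { }]]]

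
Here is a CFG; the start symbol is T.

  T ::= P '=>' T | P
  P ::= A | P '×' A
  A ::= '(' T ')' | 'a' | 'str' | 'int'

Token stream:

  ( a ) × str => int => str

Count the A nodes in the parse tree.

5

[T [P [P [A ( [T [P [A a]]] )]] × [A str]] => [T [P [A int]] => [T [P [A str]]]]]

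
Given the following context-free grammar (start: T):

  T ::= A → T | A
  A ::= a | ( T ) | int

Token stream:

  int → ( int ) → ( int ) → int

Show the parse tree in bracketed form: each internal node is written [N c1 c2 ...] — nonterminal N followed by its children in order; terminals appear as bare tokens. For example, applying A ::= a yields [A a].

[T [A int] → [T [A ( [T [A int]] )] → [T [A ( [T [A int]] )] → [T [A int]]]]]

T
A → T
int → T
int → A → T
int → ( T ) → T
int → ( A ) → T
int → ( int ) → T
int → ( int ) → A → T
int → ( int ) → ( T ) → T
int → ( int ) → ( A ) → T
int → ( int ) → ( int ) → T
int → ( int ) → ( int ) → A
int → ( int ) → ( int ) → int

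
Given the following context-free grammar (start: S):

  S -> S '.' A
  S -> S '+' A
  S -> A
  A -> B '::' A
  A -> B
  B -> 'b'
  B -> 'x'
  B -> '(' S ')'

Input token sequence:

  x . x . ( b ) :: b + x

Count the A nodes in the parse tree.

6

[S [S [S [S [A [B x]]] . [A [B x]]] . [A [B ( [S [A [B b]]] )] :: [A [B b]]]] + [A [B x]]]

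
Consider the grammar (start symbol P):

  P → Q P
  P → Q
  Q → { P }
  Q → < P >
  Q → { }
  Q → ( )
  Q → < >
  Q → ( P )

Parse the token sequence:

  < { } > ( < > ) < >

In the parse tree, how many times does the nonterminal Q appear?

5

[P [Q < [P [Q { }]] >] [P [Q ( [P [Q < >]] )] [P [Q < >]]]]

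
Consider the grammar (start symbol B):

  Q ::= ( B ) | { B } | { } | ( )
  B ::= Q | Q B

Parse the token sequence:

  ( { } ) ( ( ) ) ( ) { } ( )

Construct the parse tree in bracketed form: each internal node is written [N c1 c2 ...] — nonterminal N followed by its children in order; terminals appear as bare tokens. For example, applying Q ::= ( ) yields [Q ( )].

[B [Q ( [B [Q { }]] )] [B [Q ( [B [Q ( )]] )] [B [Q ( )] [B [Q { }] [B [Q ( )]]]]]]

B
Q B
( B ) B
( Q ) B
( { } ) B
( { } ) Q B
( { } ) ( B ) B
( { } ) ( Q ) B
( { } ) ( ( ) ) B
( { } ) ( ( ) ) Q B
( { } ) ( ( ) ) ( ) B
( { } ) ( ( ) ) ( ) Q B
( { } ) ( ( ) ) ( ) { } B
( { } ) ( ( ) ) ( ) { } Q
( { } ) ( ( ) ) ( ) { } ( )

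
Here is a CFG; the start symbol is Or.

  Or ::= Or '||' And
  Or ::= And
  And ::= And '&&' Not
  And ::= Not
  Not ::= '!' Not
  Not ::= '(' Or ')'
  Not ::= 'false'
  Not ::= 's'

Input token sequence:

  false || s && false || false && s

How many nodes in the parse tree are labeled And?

[Or [Or [Or [And [Not false]]] || [And [And [Not s]] && [Not false]]] || [And [And [Not false]] && [Not s]]]

5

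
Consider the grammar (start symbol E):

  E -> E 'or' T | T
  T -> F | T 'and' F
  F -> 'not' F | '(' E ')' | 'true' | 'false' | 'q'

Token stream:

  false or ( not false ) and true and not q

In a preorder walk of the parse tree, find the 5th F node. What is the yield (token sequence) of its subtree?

[E [E [T [F false]]] or [T [T [T [F ( [E [T [F not [F false]]]] )]] and [F true]] and [F not [F q]]]]

true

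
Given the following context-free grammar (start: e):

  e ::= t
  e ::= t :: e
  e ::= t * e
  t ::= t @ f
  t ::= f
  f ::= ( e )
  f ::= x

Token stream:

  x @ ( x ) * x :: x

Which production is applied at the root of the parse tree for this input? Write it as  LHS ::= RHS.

e ::= t * e

[e [t [t [f x]] @ [f ( [e [t [f x]]] )]] * [e [t [f x]] :: [e [t [f x]]]]]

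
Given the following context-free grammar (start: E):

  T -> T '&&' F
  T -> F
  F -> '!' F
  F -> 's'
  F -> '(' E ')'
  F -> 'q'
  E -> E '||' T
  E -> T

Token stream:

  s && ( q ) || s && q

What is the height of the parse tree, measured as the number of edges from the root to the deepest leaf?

7

[E [E [T [T [F s]] && [F ( [E [T [F q]]] )]]] || [T [T [F s]] && [F q]]]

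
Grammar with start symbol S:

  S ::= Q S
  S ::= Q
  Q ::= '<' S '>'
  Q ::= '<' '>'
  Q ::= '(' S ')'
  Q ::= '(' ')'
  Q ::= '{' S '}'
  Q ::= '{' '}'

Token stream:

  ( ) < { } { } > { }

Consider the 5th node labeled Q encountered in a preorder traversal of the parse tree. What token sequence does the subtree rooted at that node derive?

[S [Q ( )] [S [Q < [S [Q { }] [S [Q { }]]] >] [S [Q { }]]]]

{ }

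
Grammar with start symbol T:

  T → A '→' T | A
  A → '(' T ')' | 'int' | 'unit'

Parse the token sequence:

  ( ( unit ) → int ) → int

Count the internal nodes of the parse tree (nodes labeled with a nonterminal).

10

[T [A ( [T [A ( [T [A unit]] )] → [T [A int]]] )] → [T [A int]]]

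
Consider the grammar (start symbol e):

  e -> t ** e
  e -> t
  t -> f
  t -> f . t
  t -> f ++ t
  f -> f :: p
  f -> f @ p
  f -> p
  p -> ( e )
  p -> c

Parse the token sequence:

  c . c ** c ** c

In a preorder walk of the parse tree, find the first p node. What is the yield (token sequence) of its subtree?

c

[e [t [f [p c]] . [t [f [p c]]]] ** [e [t [f [p c]]] ** [e [t [f [p c]]]]]]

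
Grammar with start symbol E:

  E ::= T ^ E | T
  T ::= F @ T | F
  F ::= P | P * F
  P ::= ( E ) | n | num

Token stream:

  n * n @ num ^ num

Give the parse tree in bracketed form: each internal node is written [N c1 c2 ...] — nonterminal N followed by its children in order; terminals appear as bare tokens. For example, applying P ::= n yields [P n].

E
T ^ E
F @ T ^ E
P * F @ T ^ E
n * F @ T ^ E
n * P @ T ^ E
n * n @ T ^ E
n * n @ F ^ E
n * n @ P ^ E
n * n @ num ^ E
n * n @ num ^ T
n * n @ num ^ F
n * n @ num ^ P
n * n @ num ^ num

[E [T [F [P n] * [F [P n]]] @ [T [F [P num]]]] ^ [E [T [F [P num]]]]]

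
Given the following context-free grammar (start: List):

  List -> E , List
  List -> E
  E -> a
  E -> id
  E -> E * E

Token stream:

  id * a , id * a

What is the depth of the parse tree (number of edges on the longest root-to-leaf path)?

[List [E [E id] * [E a]] , [List [E [E id] * [E a]]]]

4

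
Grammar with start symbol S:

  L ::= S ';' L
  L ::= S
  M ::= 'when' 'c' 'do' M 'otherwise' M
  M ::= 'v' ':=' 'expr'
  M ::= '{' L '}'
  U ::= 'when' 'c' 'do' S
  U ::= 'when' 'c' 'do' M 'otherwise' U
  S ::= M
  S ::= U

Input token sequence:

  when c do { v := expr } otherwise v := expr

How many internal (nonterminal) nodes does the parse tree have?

7

[S [M when c do [M { [L [S [M v := expr]]] }] otherwise [M v := expr]]]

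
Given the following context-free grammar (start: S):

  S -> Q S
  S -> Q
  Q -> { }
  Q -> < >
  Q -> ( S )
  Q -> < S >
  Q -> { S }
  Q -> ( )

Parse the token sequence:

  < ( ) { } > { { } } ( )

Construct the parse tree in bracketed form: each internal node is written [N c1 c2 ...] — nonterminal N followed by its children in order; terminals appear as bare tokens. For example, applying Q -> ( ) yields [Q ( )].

[S [Q < [S [Q ( )] [S [Q { }]]] >] [S [Q { [S [Q { }]] }] [S [Q ( )]]]]

S
Q S
< S > S
< Q S > S
< ( ) S > S
< ( ) Q > S
< ( ) { } > S
< ( ) { } > Q S
< ( ) { } > { S } S
< ( ) { } > { Q } S
< ( ) { } > { { } } S
< ( ) { } > { { } } Q
< ( ) { } > { { } } ( )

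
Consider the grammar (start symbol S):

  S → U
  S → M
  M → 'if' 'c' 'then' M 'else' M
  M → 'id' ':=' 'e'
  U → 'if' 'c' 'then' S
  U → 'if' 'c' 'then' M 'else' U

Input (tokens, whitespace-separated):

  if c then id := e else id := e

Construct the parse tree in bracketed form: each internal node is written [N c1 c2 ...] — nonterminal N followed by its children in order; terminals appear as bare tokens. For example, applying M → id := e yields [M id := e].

S
M
if c then M else M
if c then id := e else M
if c then id := e else id := e

[S [M if c then [M id := e] else [M id := e]]]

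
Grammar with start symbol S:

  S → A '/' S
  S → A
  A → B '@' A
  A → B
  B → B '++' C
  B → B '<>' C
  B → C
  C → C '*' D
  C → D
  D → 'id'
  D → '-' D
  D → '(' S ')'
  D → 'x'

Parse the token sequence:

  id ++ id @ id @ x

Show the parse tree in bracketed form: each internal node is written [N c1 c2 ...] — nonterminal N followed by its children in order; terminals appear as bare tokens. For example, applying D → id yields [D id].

[S [A [B [B [C [D id]]] ++ [C [D id]]] @ [A [B [C [D id]]] @ [A [B [C [D x]]]]]]]

S
A
B @ A
B ++ C @ A
C ++ C @ A
D ++ C @ A
id ++ C @ A
id ++ D @ A
id ++ id @ A
id ++ id @ B @ A
id ++ id @ C @ A
id ++ id @ D @ A
id ++ id @ id @ A
id ++ id @ id @ B
id ++ id @ id @ C
id ++ id @ id @ D
id ++ id @ id @ x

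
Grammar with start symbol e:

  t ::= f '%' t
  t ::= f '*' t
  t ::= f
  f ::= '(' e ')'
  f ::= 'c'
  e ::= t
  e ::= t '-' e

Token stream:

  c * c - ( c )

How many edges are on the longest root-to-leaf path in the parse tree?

[e [t [f c] * [t [f c]]] - [e [t [f ( [e [t [f c]]] )]]]]

7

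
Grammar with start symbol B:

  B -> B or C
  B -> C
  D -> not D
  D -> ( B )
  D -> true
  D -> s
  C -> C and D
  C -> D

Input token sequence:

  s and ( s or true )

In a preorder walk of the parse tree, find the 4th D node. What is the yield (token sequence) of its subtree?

[B [C [C [D s]] and [D ( [B [B [C [D s]]] or [C [D true]]] )]]]

true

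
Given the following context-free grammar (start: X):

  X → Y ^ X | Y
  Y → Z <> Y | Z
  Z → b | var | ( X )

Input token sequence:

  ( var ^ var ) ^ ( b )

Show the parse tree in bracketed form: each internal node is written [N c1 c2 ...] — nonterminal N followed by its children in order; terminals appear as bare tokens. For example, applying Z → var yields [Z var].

[X [Y [Z ( [X [Y [Z var]] ^ [X [Y [Z var]]]] )]] ^ [X [Y [Z ( [X [Y [Z b]]] )]]]]

X
Y ^ X
Z ^ X
( X ) ^ X
( Y ^ X ) ^ X
( Z ^ X ) ^ X
( var ^ X ) ^ X
( var ^ Y ) ^ X
( var ^ Z ) ^ X
( var ^ var ) ^ X
( var ^ var ) ^ Y
( var ^ var ) ^ Z
( var ^ var ) ^ ( X )
( var ^ var ) ^ ( Y )
( var ^ var ) ^ ( Z )
( var ^ var ) ^ ( b )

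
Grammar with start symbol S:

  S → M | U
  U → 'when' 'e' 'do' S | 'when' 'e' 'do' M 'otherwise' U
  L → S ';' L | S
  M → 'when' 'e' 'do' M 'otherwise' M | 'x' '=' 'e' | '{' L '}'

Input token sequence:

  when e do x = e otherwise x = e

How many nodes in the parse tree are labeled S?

[S [M when e do [M x = e] otherwise [M x = e]]]

1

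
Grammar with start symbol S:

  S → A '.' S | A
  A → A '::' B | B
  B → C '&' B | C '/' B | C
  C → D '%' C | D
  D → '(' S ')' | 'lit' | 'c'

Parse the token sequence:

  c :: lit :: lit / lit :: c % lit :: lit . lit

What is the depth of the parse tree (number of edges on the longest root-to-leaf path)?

9

[S [A [A [A [A [A [B [C [D c]]]] :: [B [C [D lit]]]] :: [B [C [D lit]] / [B [C [D lit]]]]] :: [B [C [D c] % [C [D lit]]]]] :: [B [C [D lit]]]] . [S [A [B [C [D lit]]]]]]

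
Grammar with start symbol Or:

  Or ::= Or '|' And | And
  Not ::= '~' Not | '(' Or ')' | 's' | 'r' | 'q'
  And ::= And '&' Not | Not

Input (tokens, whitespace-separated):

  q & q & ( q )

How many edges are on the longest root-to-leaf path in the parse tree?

[Or [And [And [And [Not q]] & [Not q]] & [Not ( [Or [And [Not q]]] )]]]

6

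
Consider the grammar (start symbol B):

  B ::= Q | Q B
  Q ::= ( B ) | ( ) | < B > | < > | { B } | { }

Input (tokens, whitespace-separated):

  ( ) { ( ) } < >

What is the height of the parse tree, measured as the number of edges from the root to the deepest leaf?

5

[B [Q ( )] [B [Q { [B [Q ( )]] }] [B [Q < >]]]]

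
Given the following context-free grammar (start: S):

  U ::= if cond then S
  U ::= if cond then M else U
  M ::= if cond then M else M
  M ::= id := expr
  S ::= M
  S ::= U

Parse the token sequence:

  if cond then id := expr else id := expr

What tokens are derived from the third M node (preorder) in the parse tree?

[S [M if cond then [M id := expr] else [M id := expr]]]

id := expr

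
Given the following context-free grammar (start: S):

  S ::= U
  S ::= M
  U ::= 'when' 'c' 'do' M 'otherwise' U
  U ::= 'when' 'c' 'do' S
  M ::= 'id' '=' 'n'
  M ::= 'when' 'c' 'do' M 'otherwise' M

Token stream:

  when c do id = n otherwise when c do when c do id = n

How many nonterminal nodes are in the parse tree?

[S [U when c do [M id = n] otherwise [U when c do [S [U when c do [S [M id = n]]]]]]]

8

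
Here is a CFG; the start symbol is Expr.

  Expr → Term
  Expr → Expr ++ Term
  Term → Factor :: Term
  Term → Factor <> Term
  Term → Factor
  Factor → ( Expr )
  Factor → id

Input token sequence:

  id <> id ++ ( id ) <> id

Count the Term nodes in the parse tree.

5

[Expr [Expr [Term [Factor id] <> [Term [Factor id]]]] ++ [Term [Factor ( [Expr [Term [Factor id]]] )] <> [Term [Factor id]]]]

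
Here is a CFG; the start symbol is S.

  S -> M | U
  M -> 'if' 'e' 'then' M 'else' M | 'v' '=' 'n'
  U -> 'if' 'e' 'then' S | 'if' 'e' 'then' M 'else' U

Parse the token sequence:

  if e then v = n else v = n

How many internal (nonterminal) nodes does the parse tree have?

4

[S [M if e then [M v = n] else [M v = n]]]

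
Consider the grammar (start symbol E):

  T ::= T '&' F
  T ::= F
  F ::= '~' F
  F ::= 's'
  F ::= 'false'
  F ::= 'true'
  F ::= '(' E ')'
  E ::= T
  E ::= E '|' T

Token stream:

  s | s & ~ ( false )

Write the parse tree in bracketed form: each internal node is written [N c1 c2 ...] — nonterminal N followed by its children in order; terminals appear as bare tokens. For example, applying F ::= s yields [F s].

E
E | T
T | T
F | T
s | T
s | T & F
s | F & F
s | s & F
s | s & ~ F
s | s & ~ ( E )
s | s & ~ ( T )
s | s & ~ ( F )
s | s & ~ ( false )

[E [E [T [F s]]] | [T [T [F s]] & [F ~ [F ( [E [T [F false]]] )]]]]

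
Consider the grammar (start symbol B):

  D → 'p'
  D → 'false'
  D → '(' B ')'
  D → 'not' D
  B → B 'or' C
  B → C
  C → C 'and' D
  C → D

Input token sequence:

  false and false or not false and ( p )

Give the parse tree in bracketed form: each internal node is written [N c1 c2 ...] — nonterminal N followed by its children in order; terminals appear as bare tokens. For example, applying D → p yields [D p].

B
B or C
C or C
C and D or C
D and D or C
false and D or C
false and false or C
false and false or C and D
false and false or D and D
false and false or not D and D
false and false or not false and D
false and false or not false and ( B )
false and false or not false and ( C )
false and false or not false and ( D )
false and false or not false and ( p )

[B [B [C [C [D false]] and [D false]]] or [C [C [D not [D false]]] and [D ( [B [C [D p]]] )]]]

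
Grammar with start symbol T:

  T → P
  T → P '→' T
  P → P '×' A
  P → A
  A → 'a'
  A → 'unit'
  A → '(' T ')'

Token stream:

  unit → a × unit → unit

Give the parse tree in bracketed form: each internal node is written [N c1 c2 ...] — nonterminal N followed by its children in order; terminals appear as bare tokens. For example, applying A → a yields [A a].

[T [P [A unit]] → [T [P [P [A a]] × [A unit]] → [T [P [A unit]]]]]

T
P → T
A → T
unit → T
unit → P → T
unit → P × A → T
unit → A × A → T
unit → a × A → T
unit → a × unit → T
unit → a × unit → P
unit → a × unit → A
unit → a × unit → unit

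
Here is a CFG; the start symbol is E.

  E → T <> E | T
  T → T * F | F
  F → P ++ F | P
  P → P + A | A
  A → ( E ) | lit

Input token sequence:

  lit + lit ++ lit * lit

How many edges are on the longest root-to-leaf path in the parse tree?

7

[E [T [T [F [P [P [A lit]] + [A lit]] ++ [F [P [A lit]]]]] * [F [P [A lit]]]]]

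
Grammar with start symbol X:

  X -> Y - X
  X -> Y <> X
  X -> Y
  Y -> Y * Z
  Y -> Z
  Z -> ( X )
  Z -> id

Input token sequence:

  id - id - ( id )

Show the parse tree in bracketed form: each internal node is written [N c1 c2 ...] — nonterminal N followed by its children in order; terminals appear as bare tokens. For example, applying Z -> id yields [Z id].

[X [Y [Z id]] - [X [Y [Z id]] - [X [Y [Z ( [X [Y [Z id]]] )]]]]]

X
Y - X
Z - X
id - X
id - Y - X
id - Z - X
id - id - X
id - id - Y
id - id - Z
id - id - ( X )
id - id - ( Y )
id - id - ( Z )
id - id - ( id )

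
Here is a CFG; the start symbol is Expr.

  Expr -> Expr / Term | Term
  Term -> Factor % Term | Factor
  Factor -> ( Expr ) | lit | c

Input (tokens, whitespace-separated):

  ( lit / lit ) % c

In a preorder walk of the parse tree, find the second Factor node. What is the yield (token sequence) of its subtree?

lit

[Expr [Term [Factor ( [Expr [Expr [Term [Factor lit]]] / [Term [Factor lit]]] )] % [Term [Factor c]]]]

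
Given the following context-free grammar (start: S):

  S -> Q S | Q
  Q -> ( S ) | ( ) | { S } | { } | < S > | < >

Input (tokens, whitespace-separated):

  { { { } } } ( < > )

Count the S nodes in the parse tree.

5

[S [Q { [S [Q { [S [Q { }]] }]] }] [S [Q ( [S [Q < >]] )]]]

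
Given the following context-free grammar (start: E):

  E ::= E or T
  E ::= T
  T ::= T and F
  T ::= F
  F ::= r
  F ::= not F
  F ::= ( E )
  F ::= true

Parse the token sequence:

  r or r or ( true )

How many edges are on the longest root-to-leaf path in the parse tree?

[E [E [E [T [F r]]] or [T [F r]]] or [T [F ( [E [T [F true]]] )]]]

6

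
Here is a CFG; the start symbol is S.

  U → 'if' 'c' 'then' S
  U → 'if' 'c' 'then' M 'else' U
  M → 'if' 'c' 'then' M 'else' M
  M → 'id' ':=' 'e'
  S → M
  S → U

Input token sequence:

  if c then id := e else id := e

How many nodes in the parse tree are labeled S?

1

[S [M if c then [M id := e] else [M id := e]]]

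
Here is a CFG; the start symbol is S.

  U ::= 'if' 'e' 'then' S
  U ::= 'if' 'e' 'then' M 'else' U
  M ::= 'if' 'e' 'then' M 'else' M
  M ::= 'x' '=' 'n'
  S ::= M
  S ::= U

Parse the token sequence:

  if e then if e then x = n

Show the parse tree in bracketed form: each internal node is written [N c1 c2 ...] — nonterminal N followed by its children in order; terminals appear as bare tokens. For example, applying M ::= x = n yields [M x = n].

S
U
if e then S
if e then U
if e then if e then S
if e then if e then M
if e then if e then x = n

[S [U if e then [S [U if e then [S [M x = n]]]]]]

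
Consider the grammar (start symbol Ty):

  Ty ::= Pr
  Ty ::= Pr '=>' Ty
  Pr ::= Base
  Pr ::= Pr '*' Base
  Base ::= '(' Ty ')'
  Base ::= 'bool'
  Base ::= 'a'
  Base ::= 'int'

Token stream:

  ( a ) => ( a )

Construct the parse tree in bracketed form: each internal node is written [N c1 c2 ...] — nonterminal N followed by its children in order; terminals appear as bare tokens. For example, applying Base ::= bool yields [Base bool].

[Ty [Pr [Base ( [Ty [Pr [Base a]]] )]] => [Ty [Pr [Base ( [Ty [Pr [Base a]]] )]]]]

Ty
Pr => Ty
Base => Ty
( Ty ) => Ty
( Pr ) => Ty
( Base ) => Ty
( a ) => Ty
( a ) => Pr
( a ) => Base
( a ) => ( Ty )
( a ) => ( Pr )
( a ) => ( Base )
( a ) => ( a )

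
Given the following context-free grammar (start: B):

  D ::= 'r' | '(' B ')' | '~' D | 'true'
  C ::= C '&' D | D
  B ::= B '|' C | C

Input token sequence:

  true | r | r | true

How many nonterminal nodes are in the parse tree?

[B [B [B [B [C [D true]]] | [C [D r]]] | [C [D r]]] | [C [D true]]]

12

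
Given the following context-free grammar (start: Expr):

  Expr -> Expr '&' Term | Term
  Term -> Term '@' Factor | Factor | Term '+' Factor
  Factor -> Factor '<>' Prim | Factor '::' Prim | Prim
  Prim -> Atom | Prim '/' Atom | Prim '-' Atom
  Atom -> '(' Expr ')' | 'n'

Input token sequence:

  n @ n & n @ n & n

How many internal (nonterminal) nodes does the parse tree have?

[Expr [Expr [Expr [Term [Term [Factor [Prim [Atom n]]]] @ [Factor [Prim [Atom n]]]]] & [Term [Term [Factor [Prim [Atom n]]]] @ [Factor [Prim [Atom n]]]]] & [Term [Factor [Prim [Atom n]]]]]

23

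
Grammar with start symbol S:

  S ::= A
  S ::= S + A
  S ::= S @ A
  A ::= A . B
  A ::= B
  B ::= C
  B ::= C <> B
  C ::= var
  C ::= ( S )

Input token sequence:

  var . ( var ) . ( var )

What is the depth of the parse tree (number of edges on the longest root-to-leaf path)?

[S [A [A [A [B [C var]]] . [B [C ( [S [A [B [C var]]]] )]]] . [B [C ( [S [A [B [C var]]]] )]]]]

9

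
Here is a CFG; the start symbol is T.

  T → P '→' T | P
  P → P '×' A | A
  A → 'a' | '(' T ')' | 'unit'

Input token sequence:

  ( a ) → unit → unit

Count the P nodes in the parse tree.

[T [P [A ( [T [P [A a]]] )]] → [T [P [A unit]] → [T [P [A unit]]]]]

4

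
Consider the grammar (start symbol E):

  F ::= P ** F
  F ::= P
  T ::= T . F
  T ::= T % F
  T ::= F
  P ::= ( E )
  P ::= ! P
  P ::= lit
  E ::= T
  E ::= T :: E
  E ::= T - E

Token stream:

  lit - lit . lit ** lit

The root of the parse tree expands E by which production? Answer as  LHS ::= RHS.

[E [T [F [P lit]]] - [E [T [T [F [P lit]]] . [F [P lit] ** [F [P lit]]]]]]

E ::= T - E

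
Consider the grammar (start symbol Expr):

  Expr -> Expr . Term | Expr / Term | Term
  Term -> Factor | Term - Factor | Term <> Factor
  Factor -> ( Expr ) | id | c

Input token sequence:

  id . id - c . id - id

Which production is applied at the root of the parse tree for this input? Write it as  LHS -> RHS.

[Expr [Expr [Expr [Term [Factor id]]] . [Term [Term [Factor id]] - [Factor c]]] . [Term [Term [Factor id]] - [Factor id]]]

Expr -> Expr . Term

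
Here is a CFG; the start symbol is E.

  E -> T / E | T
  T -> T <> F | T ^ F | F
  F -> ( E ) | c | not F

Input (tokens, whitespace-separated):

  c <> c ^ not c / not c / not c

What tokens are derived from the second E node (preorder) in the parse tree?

not c / not c

[E [T [T [T [F c]] <> [F c]] ^ [F not [F c]]] / [E [T [F not [F c]]] / [E [T [F not [F c]]]]]]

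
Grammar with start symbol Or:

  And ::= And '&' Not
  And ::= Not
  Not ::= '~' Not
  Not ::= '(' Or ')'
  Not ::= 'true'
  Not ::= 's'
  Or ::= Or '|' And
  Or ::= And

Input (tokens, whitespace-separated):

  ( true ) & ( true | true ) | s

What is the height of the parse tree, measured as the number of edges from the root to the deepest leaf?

8

[Or [Or [And [And [Not ( [Or [And [Not true]]] )]] & [Not ( [Or [Or [And [Not true]]] | [And [Not true]]] )]]] | [And [Not s]]]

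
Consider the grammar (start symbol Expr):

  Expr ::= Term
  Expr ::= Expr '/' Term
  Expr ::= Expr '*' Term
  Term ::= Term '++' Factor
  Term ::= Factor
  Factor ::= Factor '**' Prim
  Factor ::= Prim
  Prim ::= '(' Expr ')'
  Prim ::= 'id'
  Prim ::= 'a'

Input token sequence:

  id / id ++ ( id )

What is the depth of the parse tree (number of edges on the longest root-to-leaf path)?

[Expr [Expr [Term [Factor [Prim id]]]] / [Term [Term [Factor [Prim id]]] ++ [Factor [Prim ( [Expr [Term [Factor [Prim id]]]] )]]]]

8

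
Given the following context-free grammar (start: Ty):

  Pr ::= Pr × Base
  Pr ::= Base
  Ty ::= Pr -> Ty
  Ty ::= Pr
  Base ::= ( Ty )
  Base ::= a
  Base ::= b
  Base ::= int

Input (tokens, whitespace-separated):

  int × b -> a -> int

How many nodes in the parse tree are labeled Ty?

[Ty [Pr [Pr [Base int]] × [Base b]] -> [Ty [Pr [Base a]] -> [Ty [Pr [Base int]]]]]

3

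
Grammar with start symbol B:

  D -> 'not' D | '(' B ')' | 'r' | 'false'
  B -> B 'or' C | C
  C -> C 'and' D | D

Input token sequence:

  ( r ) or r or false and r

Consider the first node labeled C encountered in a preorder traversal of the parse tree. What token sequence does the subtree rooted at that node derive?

[B [B [B [C [D ( [B [C [D r]]] )]]] or [C [D r]]] or [C [C [D false]] and [D r]]]

( r )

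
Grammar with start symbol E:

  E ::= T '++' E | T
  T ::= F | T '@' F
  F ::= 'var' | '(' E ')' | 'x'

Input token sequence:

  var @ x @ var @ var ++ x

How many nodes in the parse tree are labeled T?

5

[E [T [T [T [T [F var]] @ [F x]] @ [F var]] @ [F var]] ++ [E [T [F x]]]]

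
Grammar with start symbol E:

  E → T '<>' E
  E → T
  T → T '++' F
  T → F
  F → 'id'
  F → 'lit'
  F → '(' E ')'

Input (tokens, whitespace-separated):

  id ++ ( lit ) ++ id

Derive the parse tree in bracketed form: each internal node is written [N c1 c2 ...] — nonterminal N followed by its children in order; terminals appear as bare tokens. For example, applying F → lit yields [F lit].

E
T
T ++ F
T ++ F ++ F
F ++ F ++ F
id ++ F ++ F
id ++ ( E ) ++ F
id ++ ( T ) ++ F
id ++ ( F ) ++ F
id ++ ( lit ) ++ F
id ++ ( lit ) ++ id

[E [T [T [T [F id]] ++ [F ( [E [T [F lit]]] )]] ++ [F id]]]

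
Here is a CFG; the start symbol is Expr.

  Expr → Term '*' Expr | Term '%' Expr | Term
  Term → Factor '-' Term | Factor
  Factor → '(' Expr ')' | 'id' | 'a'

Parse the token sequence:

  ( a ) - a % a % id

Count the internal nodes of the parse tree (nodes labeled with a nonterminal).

14

[Expr [Term [Factor ( [Expr [Term [Factor a]]] )] - [Term [Factor a]]] % [Expr [Term [Factor a]] % [Expr [Term [Factor id]]]]]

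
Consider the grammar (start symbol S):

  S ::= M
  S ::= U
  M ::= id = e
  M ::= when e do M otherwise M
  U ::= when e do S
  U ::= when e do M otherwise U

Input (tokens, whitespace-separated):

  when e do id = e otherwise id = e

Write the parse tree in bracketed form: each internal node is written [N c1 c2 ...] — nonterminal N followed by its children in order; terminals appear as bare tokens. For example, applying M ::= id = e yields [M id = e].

[S [M when e do [M id = e] otherwise [M id = e]]]

S
M
when e do M otherwise M
when e do id = e otherwise M
when e do id = e otherwise id = e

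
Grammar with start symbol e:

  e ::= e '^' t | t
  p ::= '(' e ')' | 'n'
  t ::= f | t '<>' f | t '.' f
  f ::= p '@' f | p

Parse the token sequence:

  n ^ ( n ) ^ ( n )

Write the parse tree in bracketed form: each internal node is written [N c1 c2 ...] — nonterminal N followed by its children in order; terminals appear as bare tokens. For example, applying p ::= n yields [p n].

[e [e [e [t [f [p n]]]] ^ [t [f [p ( [e [t [f [p n]]]] )]]]] ^ [t [f [p ( [e [t [f [p n]]]] )]]]]

e
e ^ t
e ^ t ^ t
t ^ t ^ t
f ^ t ^ t
p ^ t ^ t
n ^ t ^ t
n ^ f ^ t
n ^ p ^ t
n ^ ( e ) ^ t
n ^ ( t ) ^ t
n ^ ( f ) ^ t
n ^ ( p ) ^ t
n ^ ( n ) ^ t
n ^ ( n ) ^ f
n ^ ( n ) ^ p
n ^ ( n ) ^ ( e )
n ^ ( n ) ^ ( t )
n ^ ( n ) ^ ( f )
n ^ ( n ) ^ ( p )
n ^ ( n ) ^ ( n )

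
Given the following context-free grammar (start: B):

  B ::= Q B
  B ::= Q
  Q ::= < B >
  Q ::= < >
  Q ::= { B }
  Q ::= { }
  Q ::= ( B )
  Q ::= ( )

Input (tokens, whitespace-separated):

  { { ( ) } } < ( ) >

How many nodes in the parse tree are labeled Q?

5

[B [Q { [B [Q { [B [Q ( )]] }]] }] [B [Q < [B [Q ( )]] >]]]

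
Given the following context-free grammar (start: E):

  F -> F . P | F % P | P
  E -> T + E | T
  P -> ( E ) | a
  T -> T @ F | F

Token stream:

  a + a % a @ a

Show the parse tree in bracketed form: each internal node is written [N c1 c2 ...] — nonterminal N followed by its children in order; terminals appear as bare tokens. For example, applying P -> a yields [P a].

E
T + E
F + E
P + E
a + E
a + T
a + T @ F
a + F @ F
a + F % P @ F
a + P % P @ F
a + a % P @ F
a + a % a @ F
a + a % a @ P
a + a % a @ a

[E [T [F [P a]]] + [E [T [T [F [F [P a]] % [P a]]] @ [F [P a]]]]]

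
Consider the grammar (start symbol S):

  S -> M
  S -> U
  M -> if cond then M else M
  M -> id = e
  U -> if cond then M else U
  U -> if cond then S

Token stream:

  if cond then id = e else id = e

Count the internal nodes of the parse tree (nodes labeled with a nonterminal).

4

[S [M if cond then [M id = e] else [M id = e]]]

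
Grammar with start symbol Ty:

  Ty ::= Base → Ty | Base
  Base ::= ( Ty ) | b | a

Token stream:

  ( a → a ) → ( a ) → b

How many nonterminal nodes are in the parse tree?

12

[Ty [Base ( [Ty [Base a] → [Ty [Base a]]] )] → [Ty [Base ( [Ty [Base a]] )] → [Ty [Base b]]]]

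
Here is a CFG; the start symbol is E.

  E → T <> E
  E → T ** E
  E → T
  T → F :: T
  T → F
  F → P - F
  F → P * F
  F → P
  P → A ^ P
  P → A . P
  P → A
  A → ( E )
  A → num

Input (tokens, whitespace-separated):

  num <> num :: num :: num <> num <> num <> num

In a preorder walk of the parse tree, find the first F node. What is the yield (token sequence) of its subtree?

num

[E [T [F [P [A num]]]] <> [E [T [F [P [A num]]] :: [T [F [P [A num]]] :: [T [F [P [A num]]]]]] <> [E [T [F [P [A num]]]] <> [E [T [F [P [A num]]]] <> [E [T [F [P [A num]]]]]]]]]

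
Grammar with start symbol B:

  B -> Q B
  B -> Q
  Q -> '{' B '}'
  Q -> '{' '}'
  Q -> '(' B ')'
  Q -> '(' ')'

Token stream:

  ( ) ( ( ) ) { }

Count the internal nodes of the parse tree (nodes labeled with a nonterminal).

[B [Q ( )] [B [Q ( [B [Q ( )]] )] [B [Q { }]]]]

8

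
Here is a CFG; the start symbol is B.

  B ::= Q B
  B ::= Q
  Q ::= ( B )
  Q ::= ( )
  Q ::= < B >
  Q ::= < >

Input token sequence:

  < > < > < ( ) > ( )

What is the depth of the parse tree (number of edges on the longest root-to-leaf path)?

[B [Q < >] [B [Q < >] [B [Q < [B [Q ( )]] >] [B [Q ( )]]]]]

6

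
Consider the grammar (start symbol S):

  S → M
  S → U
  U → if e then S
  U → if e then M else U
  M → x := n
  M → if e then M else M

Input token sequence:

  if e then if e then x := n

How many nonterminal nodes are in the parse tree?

6

[S [U if e then [S [U if e then [S [M x := n]]]]]]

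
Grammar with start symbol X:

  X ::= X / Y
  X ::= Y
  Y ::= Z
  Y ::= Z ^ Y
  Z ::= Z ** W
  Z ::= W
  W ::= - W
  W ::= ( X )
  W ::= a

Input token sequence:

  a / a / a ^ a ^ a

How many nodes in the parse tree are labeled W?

[X [X [X [Y [Z [W a]]]] / [Y [Z [W a]]]] / [Y [Z [W a]] ^ [Y [Z [W a]] ^ [Y [Z [W a]]]]]]

5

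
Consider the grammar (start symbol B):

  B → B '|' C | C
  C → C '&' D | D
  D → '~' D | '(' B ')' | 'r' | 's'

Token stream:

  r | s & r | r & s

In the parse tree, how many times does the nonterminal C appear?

[B [B [B [C [D r]]] | [C [C [D s]] & [D r]]] | [C [C [D r]] & [D s]]]

5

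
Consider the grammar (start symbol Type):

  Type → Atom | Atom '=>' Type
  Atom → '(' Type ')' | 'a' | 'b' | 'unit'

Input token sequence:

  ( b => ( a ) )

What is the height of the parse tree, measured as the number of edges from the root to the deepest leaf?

[Type [Atom ( [Type [Atom b] => [Type [Atom ( [Type [Atom a]] )]]] )]]

7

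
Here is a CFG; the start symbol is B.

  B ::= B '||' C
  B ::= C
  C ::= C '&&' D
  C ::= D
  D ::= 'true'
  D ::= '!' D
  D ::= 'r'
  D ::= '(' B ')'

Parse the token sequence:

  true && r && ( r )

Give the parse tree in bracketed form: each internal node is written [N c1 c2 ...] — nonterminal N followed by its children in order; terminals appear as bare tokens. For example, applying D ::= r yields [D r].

[B [C [C [C [D true]] && [D r]] && [D ( [B [C [D r]]] )]]]

B
C
C && D
C && D && D
D && D && D
true && D && D
true && r && D
true && r && ( B )
true && r && ( C )
true && r && ( D )
true && r && ( r )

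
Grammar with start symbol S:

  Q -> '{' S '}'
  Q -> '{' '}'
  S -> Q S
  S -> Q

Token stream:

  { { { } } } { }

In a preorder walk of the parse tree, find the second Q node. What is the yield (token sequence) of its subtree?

[S [Q { [S [Q { [S [Q { }]] }]] }] [S [Q { }]]]

{ { } }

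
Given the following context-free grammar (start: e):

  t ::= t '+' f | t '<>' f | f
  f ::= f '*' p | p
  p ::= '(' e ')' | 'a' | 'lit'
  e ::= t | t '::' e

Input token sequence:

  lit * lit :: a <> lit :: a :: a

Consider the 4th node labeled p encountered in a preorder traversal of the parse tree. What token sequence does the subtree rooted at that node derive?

[e [t [f [f [p lit]] * [p lit]]] :: [e [t [t [f [p a]]] <> [f [p lit]]] :: [e [t [f [p a]]] :: [e [t [f [p a]]]]]]]

lit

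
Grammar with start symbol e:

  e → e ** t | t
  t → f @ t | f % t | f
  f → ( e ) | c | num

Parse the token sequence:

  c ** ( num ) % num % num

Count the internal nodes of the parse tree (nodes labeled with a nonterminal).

13

[e [e [t [f c]]] ** [t [f ( [e [t [f num]]] )] % [t [f num] % [t [f num]]]]]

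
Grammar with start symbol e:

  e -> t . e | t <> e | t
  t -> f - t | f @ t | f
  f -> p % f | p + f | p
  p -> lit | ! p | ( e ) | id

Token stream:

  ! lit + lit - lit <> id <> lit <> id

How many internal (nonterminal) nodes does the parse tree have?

[e [t [f [p ! [p lit]] + [f [p lit]]] - [t [f [p lit]]]] <> [e [t [f [p id]]] <> [e [t [f [p lit]]] <> [e [t [f [p id]]]]]]]

22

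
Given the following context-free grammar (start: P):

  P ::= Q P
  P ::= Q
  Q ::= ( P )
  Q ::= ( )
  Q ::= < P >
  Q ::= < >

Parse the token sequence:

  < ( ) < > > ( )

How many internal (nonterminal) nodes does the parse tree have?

8

[P [Q < [P [Q ( )] [P [Q < >]]] >] [P [Q ( )]]]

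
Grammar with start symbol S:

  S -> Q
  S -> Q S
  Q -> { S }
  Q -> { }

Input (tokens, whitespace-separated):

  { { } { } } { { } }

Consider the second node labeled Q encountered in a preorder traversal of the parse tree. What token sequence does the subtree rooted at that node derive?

[S [Q { [S [Q { }] [S [Q { }]]] }] [S [Q { [S [Q { }]] }]]]

{ }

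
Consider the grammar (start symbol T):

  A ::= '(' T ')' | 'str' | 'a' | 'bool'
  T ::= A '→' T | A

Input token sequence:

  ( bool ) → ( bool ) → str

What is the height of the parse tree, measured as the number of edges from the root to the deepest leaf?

[T [A ( [T [A bool]] )] → [T [A ( [T [A bool]] )] → [T [A str]]]]

5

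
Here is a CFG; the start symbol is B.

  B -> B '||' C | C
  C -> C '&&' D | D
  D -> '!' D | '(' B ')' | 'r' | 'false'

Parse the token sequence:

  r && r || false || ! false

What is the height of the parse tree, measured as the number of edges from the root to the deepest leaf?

[B [B [B [C [C [D r]] && [D r]]] || [C [D false]]] || [C [D ! [D false]]]]

6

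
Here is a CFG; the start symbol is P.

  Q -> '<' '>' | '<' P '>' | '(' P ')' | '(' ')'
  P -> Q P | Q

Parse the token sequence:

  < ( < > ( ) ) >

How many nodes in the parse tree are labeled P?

4

[P [Q < [P [Q ( [P [Q < >] [P [Q ( )]]] )]] >]]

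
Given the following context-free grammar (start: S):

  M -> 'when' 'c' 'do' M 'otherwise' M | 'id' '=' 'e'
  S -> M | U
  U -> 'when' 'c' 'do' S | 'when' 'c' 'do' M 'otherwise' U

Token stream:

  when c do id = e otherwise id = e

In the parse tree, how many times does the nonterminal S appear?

[S [M when c do [M id = e] otherwise [M id = e]]]

1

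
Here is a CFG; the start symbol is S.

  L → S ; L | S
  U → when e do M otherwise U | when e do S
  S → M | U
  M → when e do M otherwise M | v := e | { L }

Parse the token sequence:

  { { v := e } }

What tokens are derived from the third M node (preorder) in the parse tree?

v := e

[S [M { [L [S [M { [L [S [M v := e]]] }]]] }]]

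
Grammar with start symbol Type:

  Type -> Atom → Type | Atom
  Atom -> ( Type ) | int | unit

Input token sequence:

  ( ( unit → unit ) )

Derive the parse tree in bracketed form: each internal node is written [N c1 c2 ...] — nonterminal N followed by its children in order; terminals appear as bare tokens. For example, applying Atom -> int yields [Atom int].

[Type [Atom ( [Type [Atom ( [Type [Atom unit] → [Type [Atom unit]]] )]] )]]

Type
Atom
( Type )
( Atom )
( ( Type ) )
( ( Atom → Type ) )
( ( unit → Type ) )
( ( unit → Atom ) )
( ( unit → unit ) )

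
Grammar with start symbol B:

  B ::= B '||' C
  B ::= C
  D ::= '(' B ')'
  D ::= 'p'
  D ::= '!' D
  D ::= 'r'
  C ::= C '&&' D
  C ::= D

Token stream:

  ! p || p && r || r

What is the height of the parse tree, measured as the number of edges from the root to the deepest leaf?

[B [B [B [C [D ! [D p]]]] || [C [C [D p]] && [D r]]] || [C [D r]]]

6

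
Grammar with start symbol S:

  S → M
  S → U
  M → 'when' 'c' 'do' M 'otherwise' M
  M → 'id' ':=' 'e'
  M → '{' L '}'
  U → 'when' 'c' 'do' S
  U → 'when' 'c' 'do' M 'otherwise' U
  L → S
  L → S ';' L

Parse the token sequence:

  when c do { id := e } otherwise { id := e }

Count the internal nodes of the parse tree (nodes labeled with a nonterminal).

10

[S [M when c do [M { [L [S [M id := e]]] }] otherwise [M { [L [S [M id := e]]] }]]]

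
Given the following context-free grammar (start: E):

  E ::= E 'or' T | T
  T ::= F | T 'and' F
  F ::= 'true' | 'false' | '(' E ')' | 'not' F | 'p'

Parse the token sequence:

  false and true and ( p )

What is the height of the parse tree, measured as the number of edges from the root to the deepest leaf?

[E [T [T [T [F false]] and [F true]] and [F ( [E [T [F p]]] )]]]

6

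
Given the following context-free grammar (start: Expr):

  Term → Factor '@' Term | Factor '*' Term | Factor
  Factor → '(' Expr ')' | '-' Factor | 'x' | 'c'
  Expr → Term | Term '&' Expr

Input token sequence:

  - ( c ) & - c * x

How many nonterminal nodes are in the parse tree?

13

[Expr [Term [Factor - [Factor ( [Expr [Term [Factor c]]] )]]] & [Expr [Term [Factor - [Factor c]] * [Term [Factor x]]]]]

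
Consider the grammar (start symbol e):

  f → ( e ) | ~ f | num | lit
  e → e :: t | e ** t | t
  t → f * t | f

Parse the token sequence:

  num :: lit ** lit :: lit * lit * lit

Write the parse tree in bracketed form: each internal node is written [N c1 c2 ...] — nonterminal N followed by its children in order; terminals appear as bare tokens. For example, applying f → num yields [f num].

[e [e [e [e [t [f num]]] :: [t [f lit]]] ** [t [f lit]]] :: [t [f lit] * [t [f lit] * [t [f lit]]]]]

e
e :: t
e ** t :: t
e :: t ** t :: t
t :: t ** t :: t
f :: t ** t :: t
num :: t ** t :: t
num :: f ** t :: t
num :: lit ** t :: t
num :: lit ** f :: t
num :: lit ** lit :: t
num :: lit ** lit :: f * t
num :: lit ** lit :: lit * t
num :: lit ** lit :: lit * f * t
num :: lit ** lit :: lit * lit * t
num :: lit ** lit :: lit * lit * f
num :: lit ** lit :: lit * lit * lit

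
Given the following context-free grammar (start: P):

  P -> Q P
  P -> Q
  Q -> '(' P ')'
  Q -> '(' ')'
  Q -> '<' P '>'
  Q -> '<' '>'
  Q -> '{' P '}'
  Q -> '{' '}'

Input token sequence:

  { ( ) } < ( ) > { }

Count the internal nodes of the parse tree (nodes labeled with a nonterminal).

[P [Q { [P [Q ( )]] }] [P [Q < [P [Q ( )]] >] [P [Q { }]]]]

10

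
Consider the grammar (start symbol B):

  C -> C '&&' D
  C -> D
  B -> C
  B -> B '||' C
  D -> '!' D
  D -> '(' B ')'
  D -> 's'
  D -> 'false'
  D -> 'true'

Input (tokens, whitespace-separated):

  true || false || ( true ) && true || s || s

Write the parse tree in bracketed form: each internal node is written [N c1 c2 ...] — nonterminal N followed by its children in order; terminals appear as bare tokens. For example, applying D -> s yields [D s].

B
B || C
B || C || C
B || C || C || C
B || C || C || C || C
C || C || C || C || C
D || C || C || C || C
true || C || C || C || C
true || D || C || C || C
true || false || C || C || C
true || false || C && D || C || C
true || false || D && D || C || C
true || false || ( B ) && D || C || C
true || false || ( C ) && D || C || C
true || false || ( D ) && D || C || C
true || false || ( true ) && D || C || C
true || false || ( true ) && true || C || C
true || false || ( true ) && true || D || C
true || false || ( true ) && true || s || C
true || false || ( true ) && true || s || D
true || false || ( true ) && true || s || s

[B [B [B [B [B [C [D true]]] || [C [D false]]] || [C [C [D ( [B [C [D true]]] )]] && [D true]]] || [C [D s]]] || [C [D s]]]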